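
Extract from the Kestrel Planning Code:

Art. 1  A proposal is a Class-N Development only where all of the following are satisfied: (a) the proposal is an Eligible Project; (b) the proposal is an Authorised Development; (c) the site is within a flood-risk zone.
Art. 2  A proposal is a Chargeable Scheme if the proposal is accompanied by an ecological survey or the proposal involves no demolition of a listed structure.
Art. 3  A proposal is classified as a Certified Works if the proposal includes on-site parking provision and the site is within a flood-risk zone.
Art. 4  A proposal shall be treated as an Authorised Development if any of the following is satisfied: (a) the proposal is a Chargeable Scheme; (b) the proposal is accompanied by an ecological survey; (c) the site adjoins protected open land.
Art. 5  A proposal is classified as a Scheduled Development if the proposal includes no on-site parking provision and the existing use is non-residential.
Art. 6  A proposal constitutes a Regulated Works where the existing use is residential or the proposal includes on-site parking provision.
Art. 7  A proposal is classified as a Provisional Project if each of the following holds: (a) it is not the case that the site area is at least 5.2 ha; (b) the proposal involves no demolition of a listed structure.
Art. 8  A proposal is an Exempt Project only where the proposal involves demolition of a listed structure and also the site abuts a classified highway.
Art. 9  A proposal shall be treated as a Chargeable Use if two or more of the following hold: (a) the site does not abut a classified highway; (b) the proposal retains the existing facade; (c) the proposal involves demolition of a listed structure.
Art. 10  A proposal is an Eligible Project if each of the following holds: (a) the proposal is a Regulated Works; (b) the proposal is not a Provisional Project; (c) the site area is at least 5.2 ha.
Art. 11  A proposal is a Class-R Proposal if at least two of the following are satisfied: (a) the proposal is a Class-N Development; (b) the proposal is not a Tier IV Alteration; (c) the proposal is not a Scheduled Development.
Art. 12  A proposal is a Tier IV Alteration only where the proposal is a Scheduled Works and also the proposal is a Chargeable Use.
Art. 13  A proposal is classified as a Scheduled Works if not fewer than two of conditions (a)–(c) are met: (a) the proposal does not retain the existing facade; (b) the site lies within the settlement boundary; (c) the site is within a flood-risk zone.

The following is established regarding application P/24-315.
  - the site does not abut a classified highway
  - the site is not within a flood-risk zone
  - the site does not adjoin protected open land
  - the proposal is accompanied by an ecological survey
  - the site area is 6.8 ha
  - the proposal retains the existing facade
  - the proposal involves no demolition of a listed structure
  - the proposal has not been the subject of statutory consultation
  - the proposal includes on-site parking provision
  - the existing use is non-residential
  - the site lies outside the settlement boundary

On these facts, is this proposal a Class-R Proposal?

Yes

article 6 — Regulated Works: [the existing use is residential? no] OR [the proposal includes on-site parking provision? yes] → satisfied.
article 7 — Provisional Project: [site area: 6.8 ha ≥ 5.2 ha? yes, so negated condition no] AND [the proposal involves no demolition of a listed structure? yes] → not satisfied.
article 10 — Eligible Project: [Regulated Works (article 6)? yes] AND [not a Provisional Project (article 7)? yes] AND [site area: 6.8 ha ≥ 5.2 ha? yes] → satisfied.
article 2 — Chargeable Scheme: [the proposal is accompanied by an ecological survey? yes] OR [the proposal involves no demolition of a listed structure? yes] → satisfied.
article 4 — Authorised Development: [Chargeable Scheme (article 2)? yes] OR [the proposal is accompanied by an ecological survey? yes] OR [the site adjoins protected open land? no] → satisfied.
article 1 — Class-N Development: [Eligible Project (article 10)? yes] AND [Authorised Development (article 4)? yes] AND [the site is within a flood-risk zone? no] → not satisfied.
article 13 — Scheduled Works: the proposal does not retain the existing facade? no; the site lies within the settlement boundary? no; the site is within a flood-risk zone? no — 0 of 3 hold (need ≥2) → not satisfied.
article 9 — Chargeable Use: the site does not abut a classified highway? yes; the proposal retains the existing facade? yes; the proposal involves demolition of a listed structure? no — 2 of 3 hold (need ≥2) → satisfied.
article 12 — Tier IV Alteration: [Scheduled Works (article 13)? no] AND [Chargeable Use (article 9)? yes] → not satisfied.
article 5 — Scheduled Development: [the proposal includes no on-site parking provision? no] AND [the existing use is non-residential? yes] → not satisfied.
article 11 — Class-R Proposal: Class-N Development (article 1)? no; not a Tier IV Alteration (article 12)? yes; not a Scheduled Development (article 5)? yes — 2 of 3 hold (need ≥2) → satisfied.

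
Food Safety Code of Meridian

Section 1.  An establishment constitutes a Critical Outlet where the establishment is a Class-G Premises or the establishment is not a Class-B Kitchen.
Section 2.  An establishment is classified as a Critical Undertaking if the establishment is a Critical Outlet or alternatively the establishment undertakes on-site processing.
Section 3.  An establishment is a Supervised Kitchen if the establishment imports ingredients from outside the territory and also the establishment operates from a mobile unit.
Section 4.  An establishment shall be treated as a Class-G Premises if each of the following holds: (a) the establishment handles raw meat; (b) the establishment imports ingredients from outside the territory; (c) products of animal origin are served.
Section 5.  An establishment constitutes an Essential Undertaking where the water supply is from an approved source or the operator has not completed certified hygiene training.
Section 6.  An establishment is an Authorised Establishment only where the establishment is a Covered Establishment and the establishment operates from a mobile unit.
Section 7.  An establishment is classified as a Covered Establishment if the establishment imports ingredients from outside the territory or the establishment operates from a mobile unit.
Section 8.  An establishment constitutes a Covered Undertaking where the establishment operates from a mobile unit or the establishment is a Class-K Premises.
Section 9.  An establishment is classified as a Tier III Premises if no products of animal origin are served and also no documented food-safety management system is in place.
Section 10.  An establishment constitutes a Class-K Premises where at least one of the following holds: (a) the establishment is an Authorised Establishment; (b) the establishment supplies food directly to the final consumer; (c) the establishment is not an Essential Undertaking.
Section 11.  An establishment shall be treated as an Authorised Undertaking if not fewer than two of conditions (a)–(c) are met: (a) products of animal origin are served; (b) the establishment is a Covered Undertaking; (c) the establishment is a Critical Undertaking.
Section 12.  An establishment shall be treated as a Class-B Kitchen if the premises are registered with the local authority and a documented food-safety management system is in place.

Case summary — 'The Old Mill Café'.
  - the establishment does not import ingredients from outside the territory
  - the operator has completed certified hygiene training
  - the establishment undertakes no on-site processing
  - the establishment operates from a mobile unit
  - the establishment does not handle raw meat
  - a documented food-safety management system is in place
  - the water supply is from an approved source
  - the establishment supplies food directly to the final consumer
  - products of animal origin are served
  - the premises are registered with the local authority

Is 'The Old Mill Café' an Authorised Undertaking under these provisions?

Yes

Under section 7: the establishment imports ingredients from outside the territory? no; or the establishment operates from a mobile unit? yes. So the establishment is a Covered Establishment.
Under section 6: Covered Establishment (section 7)? yes; and the establishment operates from a mobile unit? yes. So the establishment is an Authorised Establishment.
Under section 5: the water supply is from an approved source? yes; or the operator has not completed certified hygiene training? no. So the establishment is an Essential Undertaking.
Under section 10: Authorised Establishment (section 6)? yes; or the establishment supplies food directly to the final consumer? yes; or not an Essential Undertaking (section 5)? no. So the establishment is a Class-K Premises.
Under section 8: the establishment operates from a mobile unit? yes; or Class-K Premises (section 10)? yes. So the establishment is a Covered Undertaking.
Under section 4: the establishment handles raw meat? no; and the establishment imports ingredients from outside the territory? no; and products of animal origin are served? yes. So the establishment is not a Class-G Premises.
Under section 12: the premises are registered with the local authority? yes; and a documented food-safety management system is in place? yes. So the establishment is a Class-B Kitchen.
Under section 1: Class-G Premises (section 4)? no; or not a Class-B Kitchen (section 12)? no. So the establishment is not a Critical Outlet.
Under section 2: Critical Outlet (section 1)? no; or the establishment undertakes on-site processing? no. So the establishment is not a Critical Undertaking.
Under section 11: products of animal origin are served? yes; Covered Undertaking (section 8)? yes; Critical Undertaking (section 2)? no — 2 of 3 hold (need ≥2) → satisfied.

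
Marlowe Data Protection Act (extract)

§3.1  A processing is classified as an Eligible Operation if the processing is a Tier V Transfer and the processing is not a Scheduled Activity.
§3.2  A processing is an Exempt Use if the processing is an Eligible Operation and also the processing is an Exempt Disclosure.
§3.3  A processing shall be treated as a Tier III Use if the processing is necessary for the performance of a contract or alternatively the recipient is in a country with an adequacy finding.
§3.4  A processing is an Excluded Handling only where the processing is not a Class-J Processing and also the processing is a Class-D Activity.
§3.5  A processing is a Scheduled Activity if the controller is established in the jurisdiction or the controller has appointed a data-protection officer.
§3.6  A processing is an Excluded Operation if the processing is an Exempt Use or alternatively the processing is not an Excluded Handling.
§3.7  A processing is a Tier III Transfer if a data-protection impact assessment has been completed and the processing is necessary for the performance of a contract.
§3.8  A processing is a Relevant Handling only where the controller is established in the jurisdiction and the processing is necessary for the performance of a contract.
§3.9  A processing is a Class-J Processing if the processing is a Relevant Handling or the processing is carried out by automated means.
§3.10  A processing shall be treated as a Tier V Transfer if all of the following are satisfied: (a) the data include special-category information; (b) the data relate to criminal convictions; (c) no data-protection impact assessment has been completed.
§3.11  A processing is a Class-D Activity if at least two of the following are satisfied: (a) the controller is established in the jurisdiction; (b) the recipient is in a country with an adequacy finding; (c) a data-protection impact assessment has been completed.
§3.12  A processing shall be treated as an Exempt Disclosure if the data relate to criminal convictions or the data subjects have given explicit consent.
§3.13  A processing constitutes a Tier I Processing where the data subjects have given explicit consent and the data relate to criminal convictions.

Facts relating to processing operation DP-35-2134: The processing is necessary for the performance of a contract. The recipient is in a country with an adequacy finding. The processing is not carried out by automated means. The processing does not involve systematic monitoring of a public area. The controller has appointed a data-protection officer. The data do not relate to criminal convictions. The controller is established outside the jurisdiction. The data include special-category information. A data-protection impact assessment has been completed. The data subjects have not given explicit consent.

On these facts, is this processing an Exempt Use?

No

§3.10 — Tier V Transfer: [the data include special-category information? yes] AND [the data relate to criminal convictions? no] AND [no data-protection impact assessment has been completed? no] → not satisfied.
§3.5 — Scheduled Activity: [the controller is established in the jurisdiction? no] OR [the controller has appointed a data-protection officer? yes] → satisfied.
§3.1 — Eligible Operation: [Tier V Transfer (§3.10)? no] AND [not a Scheduled Activity (§3.5)? no] → not satisfied.
§3.12 — Exempt Disclosure: [the data relate to criminal convictions? no] OR [the data subjects have given explicit consent? no] → not satisfied.
§3.2 — Exempt Use: [Eligible Operation (§3.1)? no] AND [Exempt Disclosure (§3.12)? no] → not satisfied.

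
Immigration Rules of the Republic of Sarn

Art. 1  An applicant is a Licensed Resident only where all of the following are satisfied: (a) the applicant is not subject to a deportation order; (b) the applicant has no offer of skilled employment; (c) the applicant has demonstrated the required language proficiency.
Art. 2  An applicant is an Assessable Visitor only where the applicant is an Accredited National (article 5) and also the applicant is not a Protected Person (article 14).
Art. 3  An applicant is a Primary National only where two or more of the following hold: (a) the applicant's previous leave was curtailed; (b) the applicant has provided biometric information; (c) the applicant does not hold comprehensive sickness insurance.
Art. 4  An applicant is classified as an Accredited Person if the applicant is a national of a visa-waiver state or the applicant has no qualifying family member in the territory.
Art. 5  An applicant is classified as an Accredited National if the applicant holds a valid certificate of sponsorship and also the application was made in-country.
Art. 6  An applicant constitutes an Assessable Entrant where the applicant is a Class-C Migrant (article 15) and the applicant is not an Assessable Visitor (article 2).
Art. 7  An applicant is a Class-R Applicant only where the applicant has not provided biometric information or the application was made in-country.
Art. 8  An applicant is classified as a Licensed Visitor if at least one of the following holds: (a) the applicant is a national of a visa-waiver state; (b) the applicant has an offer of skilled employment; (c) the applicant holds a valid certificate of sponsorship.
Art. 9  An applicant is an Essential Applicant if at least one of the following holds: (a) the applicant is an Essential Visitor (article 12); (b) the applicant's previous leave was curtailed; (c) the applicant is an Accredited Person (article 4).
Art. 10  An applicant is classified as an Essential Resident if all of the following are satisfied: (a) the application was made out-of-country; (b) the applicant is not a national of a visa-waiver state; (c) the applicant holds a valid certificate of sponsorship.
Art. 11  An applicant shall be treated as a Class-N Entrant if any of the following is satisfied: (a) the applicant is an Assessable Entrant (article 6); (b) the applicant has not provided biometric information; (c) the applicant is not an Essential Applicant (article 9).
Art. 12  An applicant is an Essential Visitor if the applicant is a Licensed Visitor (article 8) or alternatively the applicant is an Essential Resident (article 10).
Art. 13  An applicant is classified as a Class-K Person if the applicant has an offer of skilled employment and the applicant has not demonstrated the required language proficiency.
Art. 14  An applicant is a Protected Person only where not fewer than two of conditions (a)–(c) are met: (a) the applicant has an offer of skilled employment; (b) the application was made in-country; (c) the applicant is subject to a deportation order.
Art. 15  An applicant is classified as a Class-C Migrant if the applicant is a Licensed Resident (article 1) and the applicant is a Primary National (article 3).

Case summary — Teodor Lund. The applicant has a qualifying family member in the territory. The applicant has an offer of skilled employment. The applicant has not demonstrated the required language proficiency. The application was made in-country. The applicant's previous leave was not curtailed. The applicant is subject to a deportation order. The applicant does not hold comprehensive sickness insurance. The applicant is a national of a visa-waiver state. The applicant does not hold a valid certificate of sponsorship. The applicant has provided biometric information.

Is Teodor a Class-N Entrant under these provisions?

Under article 1: the applicant is not subject to a deportation order? no; and the applicant has no offer of skilled employment? no; and the applicant has demonstrated the required language proficiency? no. So the applicant is not a Licensed Resident.
Under article 3: the applicant's previous leave was curtailed? no; the applicant has provided biometric information? yes; the applicant does not hold comprehensive sickness insurance? yes — 2 of 3 hold (need ≥2) → satisfied.
Under article 15: Licensed Resident (article 1)? no; and Primary National (article 3)? yes. So the applicant is not a Class-C Migrant.
Under article 5: the applicant holds a valid certificate of sponsorship? no; and the application was made in-country? yes. So the applicant is not an Accredited National.
Under article 14: the applicant has an offer of skilled employment? yes; the application was made in-country? yes; the applicant is subject to a deportation order? yes — 3 of 3 hold (need ≥2) → satisfied.
Under article 2: Accredited National (article 5)? no; and not a Protected Person (article 14)? no. So the applicant is not an Assessable Visitor.
Under article 6: Class-C Migrant (article 15)? no; and not an Assessable Visitor (article 2)? yes. So the applicant is not an Assessable Entrant.
Under article 8: the applicant is a national of a visa-waiver state? yes; or the applicant has an offer of skilled employment? yes; or the applicant holds a valid certificate of sponsorship? no. So the applicant is a Licensed Visitor.
Under article 10: the application was made out-of-country? no; and the applicant is not a national of a visa-waiver state? no; and the applicant holds a valid certificate of sponsorship? no. So the applicant is not an Essential Resident.
Under article 12: Licensed Visitor (article 8)? yes; or Essential Resident (article 10)? no. So the applicant is an Essential Visitor.
Under article 4: the applicant is a national of a visa-waiver state? yes; or the applicant has no qualifying family member in the territory? no. So the applicant is an Accredited Person.
Under article 9: Essential Visitor (article 12)? yes; or the applicant's previous leave was curtailed? no; or Accredited Person (article 4)? yes. So the applicant is an Essential Applicant.
Under article 11: Assessable Entrant (article 6)? no; or the applicant has not provided biometric information? no; or not an Essential Applicant (article 9)? no. So the applicant is not a Class-N Entrant.

No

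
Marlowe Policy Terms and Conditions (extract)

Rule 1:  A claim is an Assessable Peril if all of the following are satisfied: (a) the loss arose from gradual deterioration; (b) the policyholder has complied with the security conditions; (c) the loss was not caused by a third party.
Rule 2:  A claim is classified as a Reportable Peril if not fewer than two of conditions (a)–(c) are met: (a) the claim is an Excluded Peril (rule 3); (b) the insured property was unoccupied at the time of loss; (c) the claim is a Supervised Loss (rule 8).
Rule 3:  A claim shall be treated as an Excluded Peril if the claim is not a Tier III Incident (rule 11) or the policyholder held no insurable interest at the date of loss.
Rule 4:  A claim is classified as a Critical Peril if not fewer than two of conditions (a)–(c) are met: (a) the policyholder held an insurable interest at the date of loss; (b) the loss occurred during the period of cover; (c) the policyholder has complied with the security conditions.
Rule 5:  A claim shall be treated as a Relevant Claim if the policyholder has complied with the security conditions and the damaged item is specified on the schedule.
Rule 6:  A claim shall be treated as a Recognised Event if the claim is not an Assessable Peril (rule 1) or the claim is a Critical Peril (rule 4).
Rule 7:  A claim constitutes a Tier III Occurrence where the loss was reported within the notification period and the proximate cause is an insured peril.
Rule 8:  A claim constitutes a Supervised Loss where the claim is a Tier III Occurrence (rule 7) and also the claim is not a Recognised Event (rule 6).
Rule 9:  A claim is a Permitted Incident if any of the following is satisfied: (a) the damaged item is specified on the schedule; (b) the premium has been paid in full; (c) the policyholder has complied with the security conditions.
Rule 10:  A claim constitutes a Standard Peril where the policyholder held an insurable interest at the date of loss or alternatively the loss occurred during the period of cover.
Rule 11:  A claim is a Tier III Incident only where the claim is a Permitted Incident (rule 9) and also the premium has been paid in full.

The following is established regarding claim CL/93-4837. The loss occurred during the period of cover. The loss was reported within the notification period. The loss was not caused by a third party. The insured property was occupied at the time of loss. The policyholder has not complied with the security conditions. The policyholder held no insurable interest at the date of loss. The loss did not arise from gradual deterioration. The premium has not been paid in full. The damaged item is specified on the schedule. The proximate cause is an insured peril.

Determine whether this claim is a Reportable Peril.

rule 9 — Permitted Incident: [the damaged item is specified on the schedule? yes] OR [the premium has been paid in full? no] OR [the policyholder has complied with the security conditions? no] → satisfied.
rule 11 — Tier III Incident: [Permitted Incident (rule 9)? yes] AND [the premium has been paid in full? no] → not satisfied.
rule 3 — Excluded Peril: [not a Tier III Incident (rule 11)? yes] OR [the policyholder held no insurable interest at the date of loss? yes] → satisfied.
rule 7 — Tier III Occurrence: [the loss was reported within the notification period? yes] AND [the proximate cause is an insured peril? yes] → satisfied.
rule 1 — Assessable Peril: [the loss arose from gradual deterioration? no] AND [the policyholder has complied with the security conditions? no] AND [the loss was not caused by a third party? yes] → not satisfied.
rule 4 — Critical Peril: the policyholder held an insurable interest at the date of loss? no; the loss occurred during the period of cover? yes; the policyholder has complied with the security conditions? no — 1 of 3 hold (need ≥2) → not satisfied.
rule 6 — Recognised Event: [not an Assessable Peril (rule 1)? yes] OR [Critical Peril (rule 4)? no] → satisfied.
rule 8 — Supervised Loss: [Tier III Occurrence (rule 7)? yes] AND [not a Recognised Event (rule 6)? no] → not satisfied.
rule 2 — Reportable Peril: Excluded Peril (rule 3)? yes; the insured property was unoccupied at the time of loss? no; Supervised Loss (rule 8)? no — 1 of 3 hold (need ≥2) → not satisfied.

No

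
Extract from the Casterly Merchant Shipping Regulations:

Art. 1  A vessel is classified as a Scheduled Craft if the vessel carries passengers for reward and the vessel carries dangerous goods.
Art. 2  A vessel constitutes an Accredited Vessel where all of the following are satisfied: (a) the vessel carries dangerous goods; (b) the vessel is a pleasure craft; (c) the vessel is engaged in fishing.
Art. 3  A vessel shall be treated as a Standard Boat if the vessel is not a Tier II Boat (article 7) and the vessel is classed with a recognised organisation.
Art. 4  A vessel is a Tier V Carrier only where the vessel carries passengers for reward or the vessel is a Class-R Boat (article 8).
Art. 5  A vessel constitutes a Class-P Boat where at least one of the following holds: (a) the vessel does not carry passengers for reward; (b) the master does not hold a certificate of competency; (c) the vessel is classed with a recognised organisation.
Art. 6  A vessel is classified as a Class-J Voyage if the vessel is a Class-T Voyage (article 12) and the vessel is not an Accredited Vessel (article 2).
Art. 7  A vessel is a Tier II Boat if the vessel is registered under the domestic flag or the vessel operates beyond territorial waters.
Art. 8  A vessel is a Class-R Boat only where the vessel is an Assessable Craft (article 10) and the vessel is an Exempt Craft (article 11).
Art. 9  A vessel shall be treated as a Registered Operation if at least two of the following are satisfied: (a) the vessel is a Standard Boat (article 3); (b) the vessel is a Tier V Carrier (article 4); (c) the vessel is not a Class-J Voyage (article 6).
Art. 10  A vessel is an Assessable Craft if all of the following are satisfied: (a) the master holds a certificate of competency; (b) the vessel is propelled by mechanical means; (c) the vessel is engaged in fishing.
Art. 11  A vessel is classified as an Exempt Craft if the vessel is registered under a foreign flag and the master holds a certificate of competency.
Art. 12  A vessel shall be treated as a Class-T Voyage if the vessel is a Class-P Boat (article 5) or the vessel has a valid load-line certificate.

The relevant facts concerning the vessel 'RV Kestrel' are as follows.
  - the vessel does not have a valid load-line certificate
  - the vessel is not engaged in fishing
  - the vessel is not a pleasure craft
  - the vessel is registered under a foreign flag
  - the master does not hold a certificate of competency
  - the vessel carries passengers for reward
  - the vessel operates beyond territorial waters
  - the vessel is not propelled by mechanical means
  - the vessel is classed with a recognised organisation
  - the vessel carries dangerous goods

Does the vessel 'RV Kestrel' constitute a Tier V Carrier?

article 10 — Assessable Craft: [the master holds a certificate of competency? no] AND [the vessel is propelled by mechanical means? no] AND [the vessel is engaged in fishing? no] → not satisfied.
article 11 — Exempt Craft: [the vessel is registered under a foreign flag? yes] AND [the master holds a certificate of competency? no] → not satisfied.
article 8 — Class-R Boat: [Assessable Craft (article 10)? no] AND [Exempt Craft (article 11)? no] → not satisfied.
article 4 — Tier V Carrier: [the vessel carries passengers for reward? yes] OR [Class-R Boat (article 8)? no] → satisfied.

Yes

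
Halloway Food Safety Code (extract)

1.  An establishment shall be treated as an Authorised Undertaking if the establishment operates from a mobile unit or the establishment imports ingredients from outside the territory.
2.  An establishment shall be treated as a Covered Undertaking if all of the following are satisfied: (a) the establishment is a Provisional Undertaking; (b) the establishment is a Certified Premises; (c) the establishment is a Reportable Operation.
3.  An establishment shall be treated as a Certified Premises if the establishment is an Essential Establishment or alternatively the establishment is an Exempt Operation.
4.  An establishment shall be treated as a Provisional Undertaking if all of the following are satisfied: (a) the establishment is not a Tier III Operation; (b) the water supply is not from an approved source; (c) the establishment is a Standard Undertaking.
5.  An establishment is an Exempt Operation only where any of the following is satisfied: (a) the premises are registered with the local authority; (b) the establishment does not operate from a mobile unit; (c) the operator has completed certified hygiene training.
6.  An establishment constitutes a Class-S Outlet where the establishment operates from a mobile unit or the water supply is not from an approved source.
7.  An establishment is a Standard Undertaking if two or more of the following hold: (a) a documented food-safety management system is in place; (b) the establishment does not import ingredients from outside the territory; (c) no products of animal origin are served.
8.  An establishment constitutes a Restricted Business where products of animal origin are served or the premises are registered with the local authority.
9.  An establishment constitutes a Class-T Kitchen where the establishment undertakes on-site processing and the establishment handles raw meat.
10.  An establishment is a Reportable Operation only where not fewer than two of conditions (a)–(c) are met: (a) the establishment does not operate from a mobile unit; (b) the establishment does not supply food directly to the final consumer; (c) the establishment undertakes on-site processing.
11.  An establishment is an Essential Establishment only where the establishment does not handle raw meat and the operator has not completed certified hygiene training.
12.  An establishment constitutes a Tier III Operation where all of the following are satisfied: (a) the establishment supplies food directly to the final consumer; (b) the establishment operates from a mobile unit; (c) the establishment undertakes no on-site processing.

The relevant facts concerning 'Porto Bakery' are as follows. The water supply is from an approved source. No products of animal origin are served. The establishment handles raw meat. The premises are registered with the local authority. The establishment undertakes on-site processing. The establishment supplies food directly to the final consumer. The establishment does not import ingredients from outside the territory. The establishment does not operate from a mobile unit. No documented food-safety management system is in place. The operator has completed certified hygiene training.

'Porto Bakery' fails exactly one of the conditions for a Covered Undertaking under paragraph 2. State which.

paragraph 12 — Tier III Operation: [the establishment supplies food directly to the final consumer? yes] AND [the establishment operates from a mobile unit? no] AND [the establishment undertakes no on-site processing? no] → not satisfied.
paragraph 7 — Standard Undertaking: a documented food-safety management system is in place? no; the establishment does not import ingredients from outside the territory? yes; no products of animal origin are served? yes — 2 of 3 hold (need ≥2) → satisfied.
paragraph 4 — Provisional Undertaking: [not a Tier III Operation (paragraph 12)? yes] AND [the water supply is not from an approved source? no] AND [Standard Undertaking (paragraph 7)? yes] → not satisfied.
paragraph 11 — Essential Establishment: [the establishment does not handle raw meat? no] AND [the operator has not completed certified hygiene training? no] → not satisfied.
paragraph 5 — Exempt Operation: [the premises are registered with the local authority? yes] OR [the establishment does not operate from a mobile unit? yes] OR [the operator has completed certified hygiene training? yes] → satisfied.
paragraph 3 — Certified Premises: [Essential Establishment (paragraph 11)? no] OR [Exempt Operation (paragraph 5)? yes] → satisfied.
paragraph 10 — Reportable Operation: the establishment does not operate from a mobile unit? yes; the establishment does not supply food directly to the final consumer? no; the establishment undertakes on-site processing? yes — 2 of 3 hold (need ≥2) → satisfied.
paragraph 2 — Covered Undertaking: [Provisional Undertaking (paragraph 4)? no] AND [Certified Premises (paragraph 3)? yes] AND [Reportable Operation (paragraph 10)? yes] → not satisfied.

Provisional Undertaking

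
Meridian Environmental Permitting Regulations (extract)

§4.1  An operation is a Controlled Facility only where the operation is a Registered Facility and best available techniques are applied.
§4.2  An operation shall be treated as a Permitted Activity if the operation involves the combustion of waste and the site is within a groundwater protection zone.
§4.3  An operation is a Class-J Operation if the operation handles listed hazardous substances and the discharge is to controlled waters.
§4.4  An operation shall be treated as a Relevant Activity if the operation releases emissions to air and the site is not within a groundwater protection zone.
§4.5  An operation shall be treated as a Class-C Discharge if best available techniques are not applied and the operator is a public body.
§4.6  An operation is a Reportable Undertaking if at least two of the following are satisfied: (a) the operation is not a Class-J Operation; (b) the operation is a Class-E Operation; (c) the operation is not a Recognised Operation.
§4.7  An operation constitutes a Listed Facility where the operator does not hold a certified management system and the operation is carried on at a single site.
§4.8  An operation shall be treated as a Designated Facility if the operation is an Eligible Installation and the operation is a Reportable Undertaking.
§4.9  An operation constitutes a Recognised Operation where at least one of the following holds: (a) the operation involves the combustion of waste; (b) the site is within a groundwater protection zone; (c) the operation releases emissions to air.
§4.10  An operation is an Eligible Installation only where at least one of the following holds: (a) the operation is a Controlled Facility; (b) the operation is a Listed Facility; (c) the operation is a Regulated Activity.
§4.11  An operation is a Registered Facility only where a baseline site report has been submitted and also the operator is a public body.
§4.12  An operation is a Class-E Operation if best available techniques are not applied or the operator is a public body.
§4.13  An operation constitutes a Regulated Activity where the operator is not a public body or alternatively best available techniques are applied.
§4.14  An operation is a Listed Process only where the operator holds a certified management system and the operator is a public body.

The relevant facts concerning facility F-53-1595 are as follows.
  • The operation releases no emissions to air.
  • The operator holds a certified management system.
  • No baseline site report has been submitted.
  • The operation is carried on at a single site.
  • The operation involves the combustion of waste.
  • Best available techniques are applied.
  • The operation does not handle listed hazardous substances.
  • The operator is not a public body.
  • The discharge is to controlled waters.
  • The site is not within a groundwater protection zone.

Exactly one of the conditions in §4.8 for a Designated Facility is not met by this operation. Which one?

Under §4.11: a baseline site report has been submitted? no; and the operator is a public body? no. So the operation is not a Registered Facility.
Under §4.1: Registered Facility (§4.11)? no; and best available techniques are applied? yes. So the operation is not a Controlled Facility.
Under §4.7: the operator does not hold a certified management system? no; and the operation is carried on at a single site? yes. So the operation is not a Listed Facility.
Under §4.13: the operator is not a public body? yes; or best available techniques are applied? yes. So the operation is a Regulated Activity.
Under §4.10: Controlled Facility (§4.1)? no; or Listed Facility (§4.7)? no; or Regulated Activity (§4.13)? yes. So the operation is an Eligible Installation.
Under §4.3: the operation handles listed hazardous substances? no; and the discharge is to controlled waters? yes. So the operation is not a Class-J Operation.
Under §4.12: best available techniques are not applied? no; or the operator is a public body? no. So the operation is not a Class-E Operation.
Under §4.9: the operation involves the combustion of waste? yes; or the site is within a groundwater protection zone? no; or the operation releases emissions to air? no. So the operation is a Recognised Operation.
Under §4.6: not a Class-J Operation (§4.3)? yes; Class-E Operation (§4.12)? no; not a Recognised Operation (§4.9)? no — 1 of 3 hold (need ≥2) → not satisfied.
Under §4.8: Eligible Installation (§4.10)? yes; and Reportable Undertaking (§4.6)? no. So the operation is not a Designated Facility.

Reportable Undertaking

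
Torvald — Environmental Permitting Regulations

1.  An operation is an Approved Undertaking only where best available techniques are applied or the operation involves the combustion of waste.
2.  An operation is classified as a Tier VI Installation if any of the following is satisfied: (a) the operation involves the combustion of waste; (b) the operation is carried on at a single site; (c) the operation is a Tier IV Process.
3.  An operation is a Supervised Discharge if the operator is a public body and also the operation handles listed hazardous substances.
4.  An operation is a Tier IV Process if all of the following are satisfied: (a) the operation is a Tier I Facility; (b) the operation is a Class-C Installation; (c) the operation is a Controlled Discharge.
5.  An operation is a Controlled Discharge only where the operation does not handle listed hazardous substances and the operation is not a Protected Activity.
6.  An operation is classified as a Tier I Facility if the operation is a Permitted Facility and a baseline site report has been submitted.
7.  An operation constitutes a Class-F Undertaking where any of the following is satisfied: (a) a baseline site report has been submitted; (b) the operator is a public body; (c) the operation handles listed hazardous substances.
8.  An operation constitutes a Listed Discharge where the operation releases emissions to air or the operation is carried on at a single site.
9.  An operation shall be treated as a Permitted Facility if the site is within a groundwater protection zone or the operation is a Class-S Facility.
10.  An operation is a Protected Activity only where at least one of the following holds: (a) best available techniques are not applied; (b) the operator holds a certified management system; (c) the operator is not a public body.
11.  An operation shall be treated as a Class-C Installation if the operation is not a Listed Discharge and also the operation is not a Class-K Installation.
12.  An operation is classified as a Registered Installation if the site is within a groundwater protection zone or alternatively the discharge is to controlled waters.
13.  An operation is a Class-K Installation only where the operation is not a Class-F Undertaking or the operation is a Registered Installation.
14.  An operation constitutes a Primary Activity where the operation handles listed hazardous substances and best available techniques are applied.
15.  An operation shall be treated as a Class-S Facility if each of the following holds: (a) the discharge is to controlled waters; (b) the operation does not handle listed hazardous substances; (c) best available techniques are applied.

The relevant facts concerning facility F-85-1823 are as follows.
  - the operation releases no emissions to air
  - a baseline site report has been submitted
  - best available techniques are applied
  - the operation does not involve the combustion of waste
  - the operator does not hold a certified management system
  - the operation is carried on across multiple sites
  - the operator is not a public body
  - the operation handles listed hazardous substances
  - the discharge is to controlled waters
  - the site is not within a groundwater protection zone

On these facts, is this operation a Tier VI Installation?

No

paragraph 15 — Class-S Facility: [the discharge is to controlled waters? yes] AND [the operation does not handle listed hazardous substances? no] AND [best available techniques are applied? yes] → not satisfied.
paragraph 9 — Permitted Facility: [the site is within a groundwater protection zone? no] OR [Class-S Facility (paragraph 15)? no] → not satisfied.
paragraph 6 — Tier I Facility: [Permitted Facility (paragraph 9)? no] AND [a baseline site report has been submitted? yes] → not satisfied.
paragraph 8 — Listed Discharge: [the operation releases emissions to air? no] OR [the operation is carried on at a single site? no] → not satisfied.
paragraph 7 — Class-F Undertaking: [a baseline site report has been submitted? yes] OR [the operator is a public body? no] OR [the operation handles listed hazardous substances? yes] → satisfied.
paragraph 12 — Registered Installation: [the site is within a groundwater protection zone? no] OR [the discharge is to controlled waters? yes] → satisfied.
paragraph 13 — Class-K Installation: [not a Class-F Undertaking (paragraph 7)? no] OR [Registered Installation (paragraph 12)? yes] → satisfied.
paragraph 11 — Class-C Installation: [not a Listed Discharge (paragraph 8)? yes] AND [not a Class-K Installation (paragraph 13)? no] → not satisfied.
paragraph 10 — Protected Activity: [best available techniques are not applied? no] OR [the operator holds a certified management system? no] OR [the operator is not a public body? yes] → satisfied.
paragraph 5 — Controlled Discharge: [the operation does not handle listed hazardous substances? no] AND [not a Protected Activity (paragraph 10)? no] → not satisfied.
paragraph 4 — Tier IV Process: [Tier I Facility (paragraph 6)? no] AND [Class-C Installation (paragraph 11)? no] AND [Controlled Discharge (paragraph 5)? no] → not satisfied.
paragraph 2 — Tier VI Installation: [the operation involves the combustion of waste? no] OR [the operation is carried on at a single site? no] OR [Tier IV Process (paragraph 4)? no] → not satisfied.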